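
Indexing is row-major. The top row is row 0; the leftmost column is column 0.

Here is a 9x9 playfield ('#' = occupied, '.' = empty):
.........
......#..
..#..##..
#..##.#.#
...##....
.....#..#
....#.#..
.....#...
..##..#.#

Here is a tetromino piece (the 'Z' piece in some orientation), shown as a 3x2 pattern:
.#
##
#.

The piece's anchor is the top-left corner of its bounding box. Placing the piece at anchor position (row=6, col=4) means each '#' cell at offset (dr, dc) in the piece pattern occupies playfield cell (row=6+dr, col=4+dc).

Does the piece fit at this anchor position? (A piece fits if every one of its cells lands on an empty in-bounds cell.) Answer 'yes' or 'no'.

Check each piece cell at anchor (6, 4):
  offset (0,1) -> (6,5): empty -> OK
  offset (1,0) -> (7,4): empty -> OK
  offset (1,1) -> (7,5): occupied ('#') -> FAIL
  offset (2,0) -> (8,4): empty -> OK
All cells valid: no

Answer: no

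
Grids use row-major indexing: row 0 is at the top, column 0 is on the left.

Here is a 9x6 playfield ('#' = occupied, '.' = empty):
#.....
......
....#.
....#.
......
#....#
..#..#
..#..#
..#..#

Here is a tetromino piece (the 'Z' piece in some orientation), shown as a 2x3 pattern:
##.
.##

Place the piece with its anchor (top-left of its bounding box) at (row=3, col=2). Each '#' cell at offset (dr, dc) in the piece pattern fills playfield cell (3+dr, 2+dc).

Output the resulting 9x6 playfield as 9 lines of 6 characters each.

Answer: #.....
......
....#.
..###.
...##.
#....#
..#..#
..#..#
..#..#

Derivation:
Fill (3+0,2+0) = (3,2)
Fill (3+0,2+1) = (3,3)
Fill (3+1,2+1) = (4,3)
Fill (3+1,2+2) = (4,4)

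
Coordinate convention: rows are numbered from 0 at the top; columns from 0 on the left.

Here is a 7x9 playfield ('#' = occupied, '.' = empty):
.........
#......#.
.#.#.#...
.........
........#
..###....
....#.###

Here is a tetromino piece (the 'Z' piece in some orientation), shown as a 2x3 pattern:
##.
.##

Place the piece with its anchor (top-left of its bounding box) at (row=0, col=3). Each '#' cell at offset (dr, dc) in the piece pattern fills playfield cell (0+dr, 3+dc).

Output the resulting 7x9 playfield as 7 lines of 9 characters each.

Answer: ...##....
#...##.#.
.#.#.#...
.........
........#
..###....
....#.###

Derivation:
Fill (0+0,3+0) = (0,3)
Fill (0+0,3+1) = (0,4)
Fill (0+1,3+1) = (1,4)
Fill (0+1,3+2) = (1,5)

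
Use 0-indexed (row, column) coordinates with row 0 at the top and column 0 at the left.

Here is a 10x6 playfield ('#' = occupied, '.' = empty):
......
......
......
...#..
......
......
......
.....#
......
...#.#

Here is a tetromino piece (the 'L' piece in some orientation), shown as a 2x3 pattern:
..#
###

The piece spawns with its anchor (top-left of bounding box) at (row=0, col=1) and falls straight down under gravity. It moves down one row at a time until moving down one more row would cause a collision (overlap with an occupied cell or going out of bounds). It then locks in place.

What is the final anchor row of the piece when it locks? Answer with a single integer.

Answer: 1

Derivation:
Spawn at (row=0, col=1). Try each row:
  row 0: fits
  row 1: fits
  row 2: blocked -> lock at row 1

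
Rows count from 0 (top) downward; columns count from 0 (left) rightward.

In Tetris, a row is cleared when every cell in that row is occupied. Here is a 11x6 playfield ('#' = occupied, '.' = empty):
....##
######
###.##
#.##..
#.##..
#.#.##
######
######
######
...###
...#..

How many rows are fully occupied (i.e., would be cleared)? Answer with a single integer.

Answer: 4

Derivation:
Check each row:
  row 0: 4 empty cells -> not full
  row 1: 0 empty cells -> FULL (clear)
  row 2: 1 empty cell -> not full
  row 3: 3 empty cells -> not full
  row 4: 3 empty cells -> not full
  row 5: 2 empty cells -> not full
  row 6: 0 empty cells -> FULL (clear)
  row 7: 0 empty cells -> FULL (clear)
  row 8: 0 empty cells -> FULL (clear)
  row 9: 3 empty cells -> not full
  row 10: 5 empty cells -> not full
Total rows cleared: 4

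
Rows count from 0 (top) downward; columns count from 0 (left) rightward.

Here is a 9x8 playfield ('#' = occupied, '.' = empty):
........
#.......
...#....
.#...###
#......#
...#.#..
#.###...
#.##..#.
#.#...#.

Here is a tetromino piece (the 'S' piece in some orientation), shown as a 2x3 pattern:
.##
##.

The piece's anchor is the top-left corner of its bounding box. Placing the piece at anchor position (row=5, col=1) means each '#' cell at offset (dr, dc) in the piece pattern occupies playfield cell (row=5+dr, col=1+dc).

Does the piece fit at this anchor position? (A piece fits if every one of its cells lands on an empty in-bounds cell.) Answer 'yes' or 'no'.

Answer: no

Derivation:
Check each piece cell at anchor (5, 1):
  offset (0,1) -> (5,2): empty -> OK
  offset (0,2) -> (5,3): occupied ('#') -> FAIL
  offset (1,0) -> (6,1): empty -> OK
  offset (1,1) -> (6,2): occupied ('#') -> FAIL
All cells valid: no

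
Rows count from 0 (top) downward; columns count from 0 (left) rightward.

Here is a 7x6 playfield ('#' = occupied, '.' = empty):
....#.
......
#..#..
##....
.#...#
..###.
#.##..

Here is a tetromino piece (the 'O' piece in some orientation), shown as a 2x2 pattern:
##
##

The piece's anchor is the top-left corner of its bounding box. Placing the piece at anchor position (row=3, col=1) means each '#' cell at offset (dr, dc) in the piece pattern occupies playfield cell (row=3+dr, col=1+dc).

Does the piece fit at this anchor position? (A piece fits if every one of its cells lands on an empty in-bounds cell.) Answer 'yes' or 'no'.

Check each piece cell at anchor (3, 1):
  offset (0,0) -> (3,1): occupied ('#') -> FAIL
  offset (0,1) -> (3,2): empty -> OK
  offset (1,0) -> (4,1): occupied ('#') -> FAIL
  offset (1,1) -> (4,2): empty -> OK
All cells valid: no

Answer: no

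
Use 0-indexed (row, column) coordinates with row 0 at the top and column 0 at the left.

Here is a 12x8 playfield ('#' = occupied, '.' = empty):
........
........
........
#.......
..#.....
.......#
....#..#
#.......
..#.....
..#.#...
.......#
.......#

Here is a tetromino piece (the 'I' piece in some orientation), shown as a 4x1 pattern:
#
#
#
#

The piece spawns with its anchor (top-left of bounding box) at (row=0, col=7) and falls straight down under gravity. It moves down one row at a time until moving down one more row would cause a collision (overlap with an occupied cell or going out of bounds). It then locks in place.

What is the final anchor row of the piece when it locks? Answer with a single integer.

Spawn at (row=0, col=7). Try each row:
  row 0: fits
  row 1: fits
  row 2: blocked -> lock at row 1

Answer: 1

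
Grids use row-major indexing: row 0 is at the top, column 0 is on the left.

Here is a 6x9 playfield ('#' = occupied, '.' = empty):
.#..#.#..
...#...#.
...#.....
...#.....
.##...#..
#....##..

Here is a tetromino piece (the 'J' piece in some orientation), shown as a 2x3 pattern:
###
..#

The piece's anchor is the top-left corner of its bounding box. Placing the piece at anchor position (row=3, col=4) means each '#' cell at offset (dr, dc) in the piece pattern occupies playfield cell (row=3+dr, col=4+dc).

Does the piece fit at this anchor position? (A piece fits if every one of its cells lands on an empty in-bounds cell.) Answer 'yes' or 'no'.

Check each piece cell at anchor (3, 4):
  offset (0,0) -> (3,4): empty -> OK
  offset (0,1) -> (3,5): empty -> OK
  offset (0,2) -> (3,6): empty -> OK
  offset (1,2) -> (4,6): occupied ('#') -> FAIL
All cells valid: no

Answer: no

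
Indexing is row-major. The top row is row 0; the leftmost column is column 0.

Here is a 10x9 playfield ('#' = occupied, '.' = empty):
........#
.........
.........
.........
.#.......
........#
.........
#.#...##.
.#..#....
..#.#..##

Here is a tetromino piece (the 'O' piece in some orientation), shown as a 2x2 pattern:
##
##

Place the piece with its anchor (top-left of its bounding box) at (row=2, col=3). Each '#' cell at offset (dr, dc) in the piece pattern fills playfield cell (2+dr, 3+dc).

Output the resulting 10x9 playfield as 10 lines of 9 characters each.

Fill (2+0,3+0) = (2,3)
Fill (2+0,3+1) = (2,4)
Fill (2+1,3+0) = (3,3)
Fill (2+1,3+1) = (3,4)

Answer: ........#
.........
...##....
...##....
.#.......
........#
.........
#.#...##.
.#..#....
..#.#..##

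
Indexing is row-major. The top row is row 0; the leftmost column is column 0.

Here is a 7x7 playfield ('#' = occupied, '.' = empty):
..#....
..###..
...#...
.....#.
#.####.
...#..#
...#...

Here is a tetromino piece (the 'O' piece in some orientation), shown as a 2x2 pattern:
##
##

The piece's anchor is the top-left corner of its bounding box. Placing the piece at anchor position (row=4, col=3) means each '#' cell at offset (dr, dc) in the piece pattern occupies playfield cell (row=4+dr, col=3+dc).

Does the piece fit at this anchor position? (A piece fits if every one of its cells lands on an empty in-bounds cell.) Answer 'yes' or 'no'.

Check each piece cell at anchor (4, 3):
  offset (0,0) -> (4,3): occupied ('#') -> FAIL
  offset (0,1) -> (4,4): occupied ('#') -> FAIL
  offset (1,0) -> (5,3): occupied ('#') -> FAIL
  offset (1,1) -> (5,4): empty -> OK
All cells valid: no

Answer: no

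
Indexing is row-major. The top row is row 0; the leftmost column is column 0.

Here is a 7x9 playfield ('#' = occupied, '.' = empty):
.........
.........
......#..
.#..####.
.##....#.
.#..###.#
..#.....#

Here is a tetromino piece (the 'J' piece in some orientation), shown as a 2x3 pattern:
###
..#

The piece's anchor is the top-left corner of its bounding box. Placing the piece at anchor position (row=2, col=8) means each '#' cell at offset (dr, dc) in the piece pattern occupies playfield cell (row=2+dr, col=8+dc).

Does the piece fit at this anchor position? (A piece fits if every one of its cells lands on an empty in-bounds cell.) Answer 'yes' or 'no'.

Check each piece cell at anchor (2, 8):
  offset (0,0) -> (2,8): empty -> OK
  offset (0,1) -> (2,9): out of bounds -> FAIL
  offset (0,2) -> (2,10): out of bounds -> FAIL
  offset (1,2) -> (3,10): out of bounds -> FAIL
All cells valid: no

Answer: no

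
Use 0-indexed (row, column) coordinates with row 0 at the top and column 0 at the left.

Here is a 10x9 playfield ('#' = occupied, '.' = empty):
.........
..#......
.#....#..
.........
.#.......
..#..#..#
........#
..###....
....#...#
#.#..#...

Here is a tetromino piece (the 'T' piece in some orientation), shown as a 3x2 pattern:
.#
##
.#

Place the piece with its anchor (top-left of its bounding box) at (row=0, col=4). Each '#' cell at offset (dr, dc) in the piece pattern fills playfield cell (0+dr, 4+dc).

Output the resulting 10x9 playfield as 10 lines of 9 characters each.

Answer: .....#...
..#.##...
.#...##..
.........
.#.......
..#..#..#
........#
..###....
....#...#
#.#..#...

Derivation:
Fill (0+0,4+1) = (0,5)
Fill (0+1,4+0) = (1,4)
Fill (0+1,4+1) = (1,5)
Fill (0+2,4+1) = (2,5)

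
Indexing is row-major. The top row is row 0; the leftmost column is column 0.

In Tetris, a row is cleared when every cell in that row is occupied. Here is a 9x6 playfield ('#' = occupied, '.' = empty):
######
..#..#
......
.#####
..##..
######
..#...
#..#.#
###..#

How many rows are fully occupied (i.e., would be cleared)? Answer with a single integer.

Check each row:
  row 0: 0 empty cells -> FULL (clear)
  row 1: 4 empty cells -> not full
  row 2: 6 empty cells -> not full
  row 3: 1 empty cell -> not full
  row 4: 4 empty cells -> not full
  row 5: 0 empty cells -> FULL (clear)
  row 6: 5 empty cells -> not full
  row 7: 3 empty cells -> not full
  row 8: 2 empty cells -> not full
Total rows cleared: 2

Answer: 2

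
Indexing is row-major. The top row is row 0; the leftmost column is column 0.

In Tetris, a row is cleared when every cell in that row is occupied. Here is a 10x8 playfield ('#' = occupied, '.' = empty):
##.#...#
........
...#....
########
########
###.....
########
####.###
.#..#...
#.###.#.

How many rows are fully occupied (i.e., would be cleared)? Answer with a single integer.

Answer: 3

Derivation:
Check each row:
  row 0: 4 empty cells -> not full
  row 1: 8 empty cells -> not full
  row 2: 7 empty cells -> not full
  row 3: 0 empty cells -> FULL (clear)
  row 4: 0 empty cells -> FULL (clear)
  row 5: 5 empty cells -> not full
  row 6: 0 empty cells -> FULL (clear)
  row 7: 1 empty cell -> not full
  row 8: 6 empty cells -> not full
  row 9: 3 empty cells -> not full
Total rows cleared: 3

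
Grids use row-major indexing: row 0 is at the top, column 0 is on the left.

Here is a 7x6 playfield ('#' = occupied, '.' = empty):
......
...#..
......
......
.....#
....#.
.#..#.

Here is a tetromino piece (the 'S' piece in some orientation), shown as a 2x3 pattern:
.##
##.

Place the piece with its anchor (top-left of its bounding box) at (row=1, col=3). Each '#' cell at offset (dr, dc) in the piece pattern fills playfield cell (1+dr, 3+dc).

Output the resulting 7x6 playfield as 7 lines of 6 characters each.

Fill (1+0,3+1) = (1,4)
Fill (1+0,3+2) = (1,5)
Fill (1+1,3+0) = (2,3)
Fill (1+1,3+1) = (2,4)

Answer: ......
...###
...##.
......
.....#
....#.
.#..#.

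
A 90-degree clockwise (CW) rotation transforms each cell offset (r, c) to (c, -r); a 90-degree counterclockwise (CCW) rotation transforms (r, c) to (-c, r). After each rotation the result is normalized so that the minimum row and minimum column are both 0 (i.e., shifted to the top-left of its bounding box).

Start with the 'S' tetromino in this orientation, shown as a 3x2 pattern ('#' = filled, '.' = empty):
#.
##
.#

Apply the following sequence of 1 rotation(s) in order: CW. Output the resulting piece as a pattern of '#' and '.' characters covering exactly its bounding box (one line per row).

Answer: .##
##.

Derivation:
Start:
#.
##
.#
After rotation 1 (CW):
.##
##.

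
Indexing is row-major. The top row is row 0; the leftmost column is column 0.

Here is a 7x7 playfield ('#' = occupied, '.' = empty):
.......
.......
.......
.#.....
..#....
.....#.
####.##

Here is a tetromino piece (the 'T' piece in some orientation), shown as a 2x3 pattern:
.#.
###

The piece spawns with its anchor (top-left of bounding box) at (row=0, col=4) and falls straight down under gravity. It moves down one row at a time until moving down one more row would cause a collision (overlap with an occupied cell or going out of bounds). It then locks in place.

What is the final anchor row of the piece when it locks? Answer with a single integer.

Spawn at (row=0, col=4). Try each row:
  row 0: fits
  row 1: fits
  row 2: fits
  row 3: fits
  row 4: blocked -> lock at row 3

Answer: 3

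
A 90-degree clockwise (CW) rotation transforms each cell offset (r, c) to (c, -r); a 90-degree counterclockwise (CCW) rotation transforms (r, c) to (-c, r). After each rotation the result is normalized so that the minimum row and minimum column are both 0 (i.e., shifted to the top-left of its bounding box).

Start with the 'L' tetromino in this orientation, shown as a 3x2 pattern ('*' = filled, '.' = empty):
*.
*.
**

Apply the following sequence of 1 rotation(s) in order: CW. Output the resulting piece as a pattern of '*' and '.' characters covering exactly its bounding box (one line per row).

Start:
*.
*.
**
After rotation 1 (CW):
***
*..

Answer: ***
*..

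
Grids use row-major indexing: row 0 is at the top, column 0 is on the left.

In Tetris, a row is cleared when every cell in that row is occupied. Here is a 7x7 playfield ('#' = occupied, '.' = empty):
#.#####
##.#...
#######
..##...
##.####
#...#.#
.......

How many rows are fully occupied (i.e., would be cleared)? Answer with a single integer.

Check each row:
  row 0: 1 empty cell -> not full
  row 1: 4 empty cells -> not full
  row 2: 0 empty cells -> FULL (clear)
  row 3: 5 empty cells -> not full
  row 4: 1 empty cell -> not full
  row 5: 4 empty cells -> not full
  row 6: 7 empty cells -> not full
Total rows cleared: 1

Answer: 1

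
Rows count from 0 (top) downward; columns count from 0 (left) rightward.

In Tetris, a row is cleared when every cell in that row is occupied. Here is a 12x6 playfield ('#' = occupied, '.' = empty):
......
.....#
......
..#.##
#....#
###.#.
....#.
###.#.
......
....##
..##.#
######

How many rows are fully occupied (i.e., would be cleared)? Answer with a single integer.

Answer: 1

Derivation:
Check each row:
  row 0: 6 empty cells -> not full
  row 1: 5 empty cells -> not full
  row 2: 6 empty cells -> not full
  row 3: 3 empty cells -> not full
  row 4: 4 empty cells -> not full
  row 5: 2 empty cells -> not full
  row 6: 5 empty cells -> not full
  row 7: 2 empty cells -> not full
  row 8: 6 empty cells -> not full
  row 9: 4 empty cells -> not full
  row 10: 3 empty cells -> not full
  row 11: 0 empty cells -> FULL (clear)
Total rows cleared: 1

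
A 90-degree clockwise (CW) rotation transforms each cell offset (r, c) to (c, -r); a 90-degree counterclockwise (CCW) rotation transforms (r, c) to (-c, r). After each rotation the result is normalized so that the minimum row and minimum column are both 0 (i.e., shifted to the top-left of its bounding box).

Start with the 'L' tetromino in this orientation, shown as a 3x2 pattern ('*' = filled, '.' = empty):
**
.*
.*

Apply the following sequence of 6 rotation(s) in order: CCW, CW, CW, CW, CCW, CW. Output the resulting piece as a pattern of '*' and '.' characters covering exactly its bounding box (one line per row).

Start:
**
.*
.*
After rotation 1 (CCW):
***
*..
After rotation 2 (CW):
**
.*
.*
After rotation 3 (CW):
..*
***
After rotation 4 (CW):
*.
*.
**
After rotation 5 (CCW):
..*
***
After rotation 6 (CW):
*.
*.
**

Answer: *.
*.
**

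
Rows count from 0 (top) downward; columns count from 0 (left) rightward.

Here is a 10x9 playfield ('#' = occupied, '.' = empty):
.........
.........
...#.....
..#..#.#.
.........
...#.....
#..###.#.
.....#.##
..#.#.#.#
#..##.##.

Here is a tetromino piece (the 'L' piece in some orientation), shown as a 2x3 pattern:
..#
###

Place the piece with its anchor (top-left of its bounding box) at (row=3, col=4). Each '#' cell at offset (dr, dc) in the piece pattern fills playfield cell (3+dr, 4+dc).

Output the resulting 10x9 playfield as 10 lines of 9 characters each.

Answer: .........
.........
...#.....
..#..###.
....###..
...#.....
#..###.#.
.....#.##
..#.#.#.#
#..##.##.

Derivation:
Fill (3+0,4+2) = (3,6)
Fill (3+1,4+0) = (4,4)
Fill (3+1,4+1) = (4,5)
Fill (3+1,4+2) = (4,6)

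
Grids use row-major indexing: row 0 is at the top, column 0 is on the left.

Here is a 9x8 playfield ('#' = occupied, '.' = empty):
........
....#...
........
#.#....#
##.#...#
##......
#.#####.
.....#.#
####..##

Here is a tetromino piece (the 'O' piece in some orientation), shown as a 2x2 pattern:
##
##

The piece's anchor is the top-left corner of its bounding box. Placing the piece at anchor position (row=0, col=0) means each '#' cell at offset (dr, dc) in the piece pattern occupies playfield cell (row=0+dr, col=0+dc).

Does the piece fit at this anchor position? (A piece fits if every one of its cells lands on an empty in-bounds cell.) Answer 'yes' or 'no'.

Answer: yes

Derivation:
Check each piece cell at anchor (0, 0):
  offset (0,0) -> (0,0): empty -> OK
  offset (0,1) -> (0,1): empty -> OK
  offset (1,0) -> (1,0): empty -> OK
  offset (1,1) -> (1,1): empty -> OK
All cells valid: yes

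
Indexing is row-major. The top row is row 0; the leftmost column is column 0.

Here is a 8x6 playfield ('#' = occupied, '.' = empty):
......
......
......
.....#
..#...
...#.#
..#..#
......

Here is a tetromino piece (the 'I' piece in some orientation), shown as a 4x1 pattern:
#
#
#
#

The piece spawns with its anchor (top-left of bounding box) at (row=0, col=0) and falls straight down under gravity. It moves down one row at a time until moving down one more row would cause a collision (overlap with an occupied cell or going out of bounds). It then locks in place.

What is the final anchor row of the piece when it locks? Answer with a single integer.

Spawn at (row=0, col=0). Try each row:
  row 0: fits
  row 1: fits
  row 2: fits
  row 3: fits
  row 4: fits
  row 5: blocked -> lock at row 4

Answer: 4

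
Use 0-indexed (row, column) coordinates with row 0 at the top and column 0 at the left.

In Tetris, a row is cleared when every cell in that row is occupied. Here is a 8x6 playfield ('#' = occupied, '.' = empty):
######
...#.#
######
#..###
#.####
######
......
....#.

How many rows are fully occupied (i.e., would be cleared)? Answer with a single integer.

Check each row:
  row 0: 0 empty cells -> FULL (clear)
  row 1: 4 empty cells -> not full
  row 2: 0 empty cells -> FULL (clear)
  row 3: 2 empty cells -> not full
  row 4: 1 empty cell -> not full
  row 5: 0 empty cells -> FULL (clear)
  row 6: 6 empty cells -> not full
  row 7: 5 empty cells -> not full
Total rows cleared: 3

Answer: 3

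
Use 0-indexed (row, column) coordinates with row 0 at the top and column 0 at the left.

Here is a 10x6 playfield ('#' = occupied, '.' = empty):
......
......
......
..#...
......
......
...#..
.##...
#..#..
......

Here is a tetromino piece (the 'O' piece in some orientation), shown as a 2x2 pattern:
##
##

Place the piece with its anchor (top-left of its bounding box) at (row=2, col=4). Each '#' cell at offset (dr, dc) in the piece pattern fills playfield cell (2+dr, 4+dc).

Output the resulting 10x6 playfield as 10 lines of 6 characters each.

Fill (2+0,4+0) = (2,4)
Fill (2+0,4+1) = (2,5)
Fill (2+1,4+0) = (3,4)
Fill (2+1,4+1) = (3,5)

Answer: ......
......
....##
..#.##
......
......
...#..
.##...
#..#..
......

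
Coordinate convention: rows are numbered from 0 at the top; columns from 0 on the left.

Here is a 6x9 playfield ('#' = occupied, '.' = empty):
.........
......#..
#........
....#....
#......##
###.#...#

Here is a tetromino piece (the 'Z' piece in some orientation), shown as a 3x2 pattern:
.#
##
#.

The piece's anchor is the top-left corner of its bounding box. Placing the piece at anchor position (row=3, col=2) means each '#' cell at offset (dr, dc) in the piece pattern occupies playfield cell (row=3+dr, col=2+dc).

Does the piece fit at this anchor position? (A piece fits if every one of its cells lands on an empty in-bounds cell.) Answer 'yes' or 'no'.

Answer: no

Derivation:
Check each piece cell at anchor (3, 2):
  offset (0,1) -> (3,3): empty -> OK
  offset (1,0) -> (4,2): empty -> OK
  offset (1,1) -> (4,3): empty -> OK
  offset (2,0) -> (5,2): occupied ('#') -> FAIL
All cells valid: no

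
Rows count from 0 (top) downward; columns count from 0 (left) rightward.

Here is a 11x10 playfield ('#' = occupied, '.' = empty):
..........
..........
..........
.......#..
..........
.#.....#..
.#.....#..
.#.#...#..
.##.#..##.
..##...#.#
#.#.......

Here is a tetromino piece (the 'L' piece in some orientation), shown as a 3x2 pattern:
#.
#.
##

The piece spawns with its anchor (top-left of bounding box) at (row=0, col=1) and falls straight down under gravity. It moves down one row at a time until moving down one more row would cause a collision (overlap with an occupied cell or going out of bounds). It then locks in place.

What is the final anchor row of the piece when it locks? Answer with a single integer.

Answer: 2

Derivation:
Spawn at (row=0, col=1). Try each row:
  row 0: fits
  row 1: fits
  row 2: fits
  row 3: blocked -> lock at row 2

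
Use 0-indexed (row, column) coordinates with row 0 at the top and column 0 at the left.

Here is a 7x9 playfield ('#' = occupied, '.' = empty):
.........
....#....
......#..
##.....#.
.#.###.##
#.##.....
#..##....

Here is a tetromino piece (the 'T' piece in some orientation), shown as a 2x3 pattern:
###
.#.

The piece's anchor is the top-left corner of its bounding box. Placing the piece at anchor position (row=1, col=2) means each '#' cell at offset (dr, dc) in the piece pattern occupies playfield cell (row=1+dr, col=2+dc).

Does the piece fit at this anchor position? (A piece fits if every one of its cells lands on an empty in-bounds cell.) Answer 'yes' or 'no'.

Answer: no

Derivation:
Check each piece cell at anchor (1, 2):
  offset (0,0) -> (1,2): empty -> OK
  offset (0,1) -> (1,3): empty -> OK
  offset (0,2) -> (1,4): occupied ('#') -> FAIL
  offset (1,1) -> (2,3): empty -> OK
All cells valid: no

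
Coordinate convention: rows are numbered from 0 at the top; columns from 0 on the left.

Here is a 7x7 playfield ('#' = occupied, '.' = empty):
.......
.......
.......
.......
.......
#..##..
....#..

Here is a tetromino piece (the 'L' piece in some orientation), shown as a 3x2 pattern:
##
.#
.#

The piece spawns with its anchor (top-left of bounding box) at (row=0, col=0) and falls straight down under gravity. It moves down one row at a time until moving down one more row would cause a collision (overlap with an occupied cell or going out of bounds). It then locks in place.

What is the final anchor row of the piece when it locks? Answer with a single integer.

Spawn at (row=0, col=0). Try each row:
  row 0: fits
  row 1: fits
  row 2: fits
  row 3: fits
  row 4: fits
  row 5: blocked -> lock at row 4

Answer: 4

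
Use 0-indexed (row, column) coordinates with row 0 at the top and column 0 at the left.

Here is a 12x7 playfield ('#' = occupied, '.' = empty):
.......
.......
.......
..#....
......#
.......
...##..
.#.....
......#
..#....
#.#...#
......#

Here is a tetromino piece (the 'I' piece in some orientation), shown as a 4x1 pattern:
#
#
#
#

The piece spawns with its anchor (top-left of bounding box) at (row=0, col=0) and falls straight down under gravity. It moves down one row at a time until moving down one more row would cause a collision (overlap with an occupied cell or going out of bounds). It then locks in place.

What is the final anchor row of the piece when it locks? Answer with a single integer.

Answer: 6

Derivation:
Spawn at (row=0, col=0). Try each row:
  row 0: fits
  row 1: fits
  row 2: fits
  row 3: fits
  row 4: fits
  row 5: fits
  row 6: fits
  row 7: blocked -> lock at row 6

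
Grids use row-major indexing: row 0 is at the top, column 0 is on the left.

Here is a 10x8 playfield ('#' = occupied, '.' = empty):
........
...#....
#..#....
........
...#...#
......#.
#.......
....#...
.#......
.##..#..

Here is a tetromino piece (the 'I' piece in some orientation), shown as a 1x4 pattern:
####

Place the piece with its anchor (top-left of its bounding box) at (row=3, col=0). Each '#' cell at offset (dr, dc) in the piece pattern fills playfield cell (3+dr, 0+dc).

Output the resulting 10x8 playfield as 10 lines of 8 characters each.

Answer: ........
...#....
#..#....
####....
...#...#
......#.
#.......
....#...
.#......
.##..#..

Derivation:
Fill (3+0,0+0) = (3,0)
Fill (3+0,0+1) = (3,1)
Fill (3+0,0+2) = (3,2)
Fill (3+0,0+3) = (3,3)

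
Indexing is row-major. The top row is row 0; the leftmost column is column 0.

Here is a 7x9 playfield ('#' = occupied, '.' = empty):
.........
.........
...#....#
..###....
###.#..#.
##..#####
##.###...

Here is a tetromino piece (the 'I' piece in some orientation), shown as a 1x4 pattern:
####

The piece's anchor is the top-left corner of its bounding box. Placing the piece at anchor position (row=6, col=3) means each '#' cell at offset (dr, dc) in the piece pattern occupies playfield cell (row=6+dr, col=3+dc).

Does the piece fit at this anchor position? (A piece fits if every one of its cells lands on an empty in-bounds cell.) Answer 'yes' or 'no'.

Answer: no

Derivation:
Check each piece cell at anchor (6, 3):
  offset (0,0) -> (6,3): occupied ('#') -> FAIL
  offset (0,1) -> (6,4): occupied ('#') -> FAIL
  offset (0,2) -> (6,5): occupied ('#') -> FAIL
  offset (0,3) -> (6,6): empty -> OK
All cells valid: no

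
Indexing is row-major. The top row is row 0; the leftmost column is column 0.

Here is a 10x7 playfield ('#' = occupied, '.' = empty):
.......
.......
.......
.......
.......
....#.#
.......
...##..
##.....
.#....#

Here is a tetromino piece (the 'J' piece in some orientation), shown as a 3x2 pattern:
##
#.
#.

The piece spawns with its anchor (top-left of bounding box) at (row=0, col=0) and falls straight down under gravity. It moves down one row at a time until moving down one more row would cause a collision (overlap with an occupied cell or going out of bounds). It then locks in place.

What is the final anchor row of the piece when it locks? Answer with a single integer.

Answer: 5

Derivation:
Spawn at (row=0, col=0). Try each row:
  row 0: fits
  row 1: fits
  row 2: fits
  row 3: fits
  row 4: fits
  row 5: fits
  row 6: blocked -> lock at row 5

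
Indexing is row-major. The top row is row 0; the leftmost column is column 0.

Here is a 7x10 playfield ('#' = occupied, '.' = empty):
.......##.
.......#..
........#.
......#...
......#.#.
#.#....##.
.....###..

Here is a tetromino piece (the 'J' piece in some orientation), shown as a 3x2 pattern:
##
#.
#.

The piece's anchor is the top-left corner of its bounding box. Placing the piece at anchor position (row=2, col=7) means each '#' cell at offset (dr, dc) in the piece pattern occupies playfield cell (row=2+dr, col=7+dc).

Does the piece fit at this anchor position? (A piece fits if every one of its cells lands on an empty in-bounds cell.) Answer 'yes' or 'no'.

Check each piece cell at anchor (2, 7):
  offset (0,0) -> (2,7): empty -> OK
  offset (0,1) -> (2,8): occupied ('#') -> FAIL
  offset (1,0) -> (3,7): empty -> OK
  offset (2,0) -> (4,7): empty -> OK
All cells valid: no

Answer: no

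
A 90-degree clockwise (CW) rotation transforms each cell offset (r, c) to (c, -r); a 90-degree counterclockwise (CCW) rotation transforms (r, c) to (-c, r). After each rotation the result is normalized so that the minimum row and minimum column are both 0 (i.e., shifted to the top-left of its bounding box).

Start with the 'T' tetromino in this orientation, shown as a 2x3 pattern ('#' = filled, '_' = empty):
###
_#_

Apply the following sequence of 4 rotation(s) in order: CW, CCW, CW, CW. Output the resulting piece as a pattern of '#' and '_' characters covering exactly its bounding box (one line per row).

Start:
###
_#_
After rotation 1 (CW):
_#
##
_#
After rotation 2 (CCW):
###
_#_
After rotation 3 (CW):
_#
##
_#
After rotation 4 (CW):
_#_
###

Answer: _#_
###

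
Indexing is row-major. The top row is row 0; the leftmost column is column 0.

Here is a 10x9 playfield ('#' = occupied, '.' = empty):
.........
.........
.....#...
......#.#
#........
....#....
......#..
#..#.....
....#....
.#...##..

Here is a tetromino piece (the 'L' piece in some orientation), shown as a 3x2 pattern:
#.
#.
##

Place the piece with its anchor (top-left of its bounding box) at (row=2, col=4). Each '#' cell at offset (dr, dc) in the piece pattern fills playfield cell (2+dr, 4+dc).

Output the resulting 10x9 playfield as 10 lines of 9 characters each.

Fill (2+0,4+0) = (2,4)
Fill (2+1,4+0) = (3,4)
Fill (2+2,4+0) = (4,4)
Fill (2+2,4+1) = (4,5)

Answer: .........
.........
....##...
....#.#.#
#...##...
....#....
......#..
#..#.....
....#....
.#...##..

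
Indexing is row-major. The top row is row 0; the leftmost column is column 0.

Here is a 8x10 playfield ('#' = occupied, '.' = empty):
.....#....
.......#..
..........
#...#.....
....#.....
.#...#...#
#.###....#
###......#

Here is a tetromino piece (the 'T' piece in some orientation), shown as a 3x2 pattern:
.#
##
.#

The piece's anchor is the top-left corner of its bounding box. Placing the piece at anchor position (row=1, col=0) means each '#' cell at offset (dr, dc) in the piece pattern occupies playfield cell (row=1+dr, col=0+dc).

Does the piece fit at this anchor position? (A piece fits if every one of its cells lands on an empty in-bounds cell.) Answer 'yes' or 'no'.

Answer: yes

Derivation:
Check each piece cell at anchor (1, 0):
  offset (0,1) -> (1,1): empty -> OK
  offset (1,0) -> (2,0): empty -> OK
  offset (1,1) -> (2,1): empty -> OK
  offset (2,1) -> (3,1): empty -> OK
All cells valid: yes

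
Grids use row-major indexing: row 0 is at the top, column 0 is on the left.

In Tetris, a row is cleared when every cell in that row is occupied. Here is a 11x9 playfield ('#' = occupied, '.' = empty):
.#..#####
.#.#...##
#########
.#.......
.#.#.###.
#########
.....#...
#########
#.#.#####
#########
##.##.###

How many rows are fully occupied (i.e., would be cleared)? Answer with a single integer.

Check each row:
  row 0: 3 empty cells -> not full
  row 1: 5 empty cells -> not full
  row 2: 0 empty cells -> FULL (clear)
  row 3: 8 empty cells -> not full
  row 4: 4 empty cells -> not full
  row 5: 0 empty cells -> FULL (clear)
  row 6: 8 empty cells -> not full
  row 7: 0 empty cells -> FULL (clear)
  row 8: 2 empty cells -> not full
  row 9: 0 empty cells -> FULL (clear)
  row 10: 2 empty cells -> not full
Total rows cleared: 4

Answer: 4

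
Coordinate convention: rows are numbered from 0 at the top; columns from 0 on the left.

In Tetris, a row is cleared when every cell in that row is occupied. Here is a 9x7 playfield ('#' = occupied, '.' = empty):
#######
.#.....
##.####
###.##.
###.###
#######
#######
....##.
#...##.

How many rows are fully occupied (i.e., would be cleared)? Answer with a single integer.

Check each row:
  row 0: 0 empty cells -> FULL (clear)
  row 1: 6 empty cells -> not full
  row 2: 1 empty cell -> not full
  row 3: 2 empty cells -> not full
  row 4: 1 empty cell -> not full
  row 5: 0 empty cells -> FULL (clear)
  row 6: 0 empty cells -> FULL (clear)
  row 7: 5 empty cells -> not full
  row 8: 4 empty cells -> not full
Total rows cleared: 3

Answer: 3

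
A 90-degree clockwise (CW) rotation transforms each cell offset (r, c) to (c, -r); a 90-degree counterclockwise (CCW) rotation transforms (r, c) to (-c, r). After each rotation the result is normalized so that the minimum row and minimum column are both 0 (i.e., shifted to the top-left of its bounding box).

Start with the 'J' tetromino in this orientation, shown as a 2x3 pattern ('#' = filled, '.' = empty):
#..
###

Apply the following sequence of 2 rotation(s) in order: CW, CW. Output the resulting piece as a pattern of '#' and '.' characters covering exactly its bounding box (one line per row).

Answer: ###
..#

Derivation:
Start:
#..
###
After rotation 1 (CW):
##
#.
#.
After rotation 2 (CW):
###
..#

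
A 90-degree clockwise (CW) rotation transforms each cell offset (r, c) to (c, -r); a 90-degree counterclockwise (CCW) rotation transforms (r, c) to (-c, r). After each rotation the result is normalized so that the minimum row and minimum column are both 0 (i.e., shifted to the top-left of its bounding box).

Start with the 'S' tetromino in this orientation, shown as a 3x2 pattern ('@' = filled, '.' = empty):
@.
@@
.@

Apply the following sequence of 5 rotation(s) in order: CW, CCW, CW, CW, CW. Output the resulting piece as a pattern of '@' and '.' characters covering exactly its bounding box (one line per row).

Start:
@.
@@
.@
After rotation 1 (CW):
.@@
@@.
After rotation 2 (CCW):
@.
@@
.@
After rotation 3 (CW):
.@@
@@.
After rotation 4 (CW):
@.
@@
.@
After rotation 5 (CW):
.@@
@@.

Answer: .@@
@@.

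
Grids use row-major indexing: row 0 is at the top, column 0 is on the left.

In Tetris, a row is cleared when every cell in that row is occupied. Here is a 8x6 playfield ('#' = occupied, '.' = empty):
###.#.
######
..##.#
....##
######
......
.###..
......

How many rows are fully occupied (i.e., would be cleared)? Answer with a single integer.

Check each row:
  row 0: 2 empty cells -> not full
  row 1: 0 empty cells -> FULL (clear)
  row 2: 3 empty cells -> not full
  row 3: 4 empty cells -> not full
  row 4: 0 empty cells -> FULL (clear)
  row 5: 6 empty cells -> not full
  row 6: 3 empty cells -> not full
  row 7: 6 empty cells -> not full
Total rows cleared: 2

Answer: 2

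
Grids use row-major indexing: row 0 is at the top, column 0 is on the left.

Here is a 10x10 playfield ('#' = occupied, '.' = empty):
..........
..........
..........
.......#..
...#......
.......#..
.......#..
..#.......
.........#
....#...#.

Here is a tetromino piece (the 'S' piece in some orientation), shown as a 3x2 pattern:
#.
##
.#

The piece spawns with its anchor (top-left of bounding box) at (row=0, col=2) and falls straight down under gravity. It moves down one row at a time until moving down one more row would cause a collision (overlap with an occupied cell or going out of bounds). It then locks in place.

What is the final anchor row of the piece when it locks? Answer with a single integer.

Answer: 1

Derivation:
Spawn at (row=0, col=2). Try each row:
  row 0: fits
  row 1: fits
  row 2: blocked -> lock at row 1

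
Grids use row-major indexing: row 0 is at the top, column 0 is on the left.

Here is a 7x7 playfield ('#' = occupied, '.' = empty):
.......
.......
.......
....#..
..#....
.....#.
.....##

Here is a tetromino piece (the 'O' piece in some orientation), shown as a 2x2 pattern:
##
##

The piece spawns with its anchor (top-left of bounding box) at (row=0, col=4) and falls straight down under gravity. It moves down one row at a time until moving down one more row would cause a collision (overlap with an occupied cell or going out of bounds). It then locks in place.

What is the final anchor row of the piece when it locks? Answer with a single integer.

Answer: 1

Derivation:
Spawn at (row=0, col=4). Try each row:
  row 0: fits
  row 1: fits
  row 2: blocked -> lock at row 1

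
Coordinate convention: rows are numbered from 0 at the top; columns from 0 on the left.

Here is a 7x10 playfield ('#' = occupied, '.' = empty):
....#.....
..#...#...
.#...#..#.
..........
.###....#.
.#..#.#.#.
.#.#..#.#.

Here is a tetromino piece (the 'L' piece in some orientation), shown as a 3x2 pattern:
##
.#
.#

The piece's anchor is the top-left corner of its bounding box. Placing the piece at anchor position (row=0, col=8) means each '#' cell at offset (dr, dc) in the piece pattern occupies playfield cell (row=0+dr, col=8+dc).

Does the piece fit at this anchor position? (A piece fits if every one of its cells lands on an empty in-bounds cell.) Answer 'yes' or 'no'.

Answer: yes

Derivation:
Check each piece cell at anchor (0, 8):
  offset (0,0) -> (0,8): empty -> OK
  offset (0,1) -> (0,9): empty -> OK
  offset (1,1) -> (1,9): empty -> OK
  offset (2,1) -> (2,9): empty -> OK
All cells valid: yes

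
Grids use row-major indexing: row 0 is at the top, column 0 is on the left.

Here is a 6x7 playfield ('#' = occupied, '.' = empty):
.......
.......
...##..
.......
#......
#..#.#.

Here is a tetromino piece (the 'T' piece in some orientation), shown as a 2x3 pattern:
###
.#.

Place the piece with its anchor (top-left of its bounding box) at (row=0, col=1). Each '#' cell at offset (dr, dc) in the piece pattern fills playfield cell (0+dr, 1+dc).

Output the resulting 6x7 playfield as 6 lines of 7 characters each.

Answer: .###...
..#....
...##..
.......
#......
#..#.#.

Derivation:
Fill (0+0,1+0) = (0,1)
Fill (0+0,1+1) = (0,2)
Fill (0+0,1+2) = (0,3)
Fill (0+1,1+1) = (1,2)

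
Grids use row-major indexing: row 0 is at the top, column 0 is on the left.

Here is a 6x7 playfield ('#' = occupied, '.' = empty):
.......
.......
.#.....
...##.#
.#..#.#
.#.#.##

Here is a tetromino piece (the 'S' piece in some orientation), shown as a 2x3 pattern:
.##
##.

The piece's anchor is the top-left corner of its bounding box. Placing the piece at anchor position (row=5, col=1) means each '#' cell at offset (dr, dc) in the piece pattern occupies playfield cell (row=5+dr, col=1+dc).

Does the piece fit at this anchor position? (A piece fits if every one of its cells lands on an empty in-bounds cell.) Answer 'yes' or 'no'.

Answer: no

Derivation:
Check each piece cell at anchor (5, 1):
  offset (0,1) -> (5,2): empty -> OK
  offset (0,2) -> (5,3): occupied ('#') -> FAIL
  offset (1,0) -> (6,1): out of bounds -> FAIL
  offset (1,1) -> (6,2): out of bounds -> FAIL
All cells valid: no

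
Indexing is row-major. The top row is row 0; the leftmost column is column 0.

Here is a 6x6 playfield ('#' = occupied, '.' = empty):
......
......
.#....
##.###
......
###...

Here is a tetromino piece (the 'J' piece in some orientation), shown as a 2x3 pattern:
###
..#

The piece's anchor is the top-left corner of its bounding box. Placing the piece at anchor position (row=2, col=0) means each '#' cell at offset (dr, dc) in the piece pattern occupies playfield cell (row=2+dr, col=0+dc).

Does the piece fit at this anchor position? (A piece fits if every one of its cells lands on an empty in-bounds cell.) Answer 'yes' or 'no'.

Answer: no

Derivation:
Check each piece cell at anchor (2, 0):
  offset (0,0) -> (2,0): empty -> OK
  offset (0,1) -> (2,1): occupied ('#') -> FAIL
  offset (0,2) -> (2,2): empty -> OK
  offset (1,2) -> (3,2): empty -> OK
All cells valid: no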